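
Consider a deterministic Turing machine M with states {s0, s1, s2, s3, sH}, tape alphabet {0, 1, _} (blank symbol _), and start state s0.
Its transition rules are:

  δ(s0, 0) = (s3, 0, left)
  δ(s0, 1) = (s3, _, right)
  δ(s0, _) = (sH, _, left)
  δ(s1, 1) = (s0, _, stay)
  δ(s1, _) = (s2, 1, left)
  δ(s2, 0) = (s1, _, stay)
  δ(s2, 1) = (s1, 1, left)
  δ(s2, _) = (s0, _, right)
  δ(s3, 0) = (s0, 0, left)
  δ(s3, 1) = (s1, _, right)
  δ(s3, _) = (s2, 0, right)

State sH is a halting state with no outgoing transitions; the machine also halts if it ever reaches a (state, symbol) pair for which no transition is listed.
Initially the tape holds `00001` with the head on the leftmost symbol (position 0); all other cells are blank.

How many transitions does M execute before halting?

9

state=s0 head=0 tape=__[0]0001   (s0,0)→(s3,0,left)
state=s3 head=-1 tape=_[_]00001   (s3,_)→(s2,0,right)
state=s2 head=0 tape=_0[0]0001   (s2,0)→(s1,_,stay)
state=s1 head=0 tape=_0[_]0001   (s1,_)→(s2,1,left)
state=s2 head=-1 tape=_[0]10001   (s2,0)→(s1,_,stay)
state=s1 head=-1 tape=_[_]10001   (s1,_)→(s2,1,left)
state=s2 head=-2 tape=[_]110001   (s2,_)→(s0,_,right)
state=s0 head=-1 tape=_[1]10001   (s0,1)→(s3,_,right)
state=s3 head=0 tape=__[1]0001   (s3,1)→(s1,_,right)
state=s1 head=1 tape=___[0]001
M halts after 9 transitions.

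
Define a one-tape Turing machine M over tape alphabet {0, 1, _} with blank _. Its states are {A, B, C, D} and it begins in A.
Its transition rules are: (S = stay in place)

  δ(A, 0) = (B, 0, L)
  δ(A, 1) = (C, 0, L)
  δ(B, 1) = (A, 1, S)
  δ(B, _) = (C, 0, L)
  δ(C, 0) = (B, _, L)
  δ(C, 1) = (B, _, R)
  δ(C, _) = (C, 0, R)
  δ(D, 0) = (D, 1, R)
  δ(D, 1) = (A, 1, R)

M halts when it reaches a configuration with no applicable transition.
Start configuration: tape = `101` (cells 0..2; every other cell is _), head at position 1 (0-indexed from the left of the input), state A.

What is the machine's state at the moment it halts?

B

A | _1[0]1   read 0 → write 0, move L, go to B
B | _[1]01   read 1 → write 1, move S, go to A
A | _[1]01   read 1 → write 0, move L, go to C
C | [_]001   read _ → write 0, move R, go to C
C | 0[0]01   read 0 → write _, move L, go to B
B | [0]_01
No transition is defined for (B, 0); M halts in state B.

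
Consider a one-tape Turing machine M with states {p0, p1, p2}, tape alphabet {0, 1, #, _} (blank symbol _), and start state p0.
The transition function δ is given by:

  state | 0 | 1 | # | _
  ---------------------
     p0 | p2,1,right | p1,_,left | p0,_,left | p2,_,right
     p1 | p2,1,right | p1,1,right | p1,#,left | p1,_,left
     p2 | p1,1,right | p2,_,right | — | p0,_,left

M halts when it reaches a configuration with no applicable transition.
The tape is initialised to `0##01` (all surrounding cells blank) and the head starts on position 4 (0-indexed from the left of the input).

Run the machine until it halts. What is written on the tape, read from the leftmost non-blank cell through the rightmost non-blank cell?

1##

state=p0 head=4 tape=0##0[1]   (p0,1)→(p1,_,left)
state=p1 head=3 tape=0##[0]_   (p1,0)→(p2,1,right)
state=p2 head=4 tape=0##1[_]   (p2,_)→(p0,_,left)
state=p0 head=3 tape=0##[1]_   (p0,1)→(p1,_,left)
state=p1 head=2 tape=0#[#]__   (p1,#)→(p1,#,left)
state=p1 head=1 tape=0[#]#__   (p1,#)→(p1,#,left)
state=p1 head=0 tape=[0]##__   (p1,0)→(p2,1,right)
state=p2 head=1 tape=1[#]#__
The non-blank tape span at halt is 1##.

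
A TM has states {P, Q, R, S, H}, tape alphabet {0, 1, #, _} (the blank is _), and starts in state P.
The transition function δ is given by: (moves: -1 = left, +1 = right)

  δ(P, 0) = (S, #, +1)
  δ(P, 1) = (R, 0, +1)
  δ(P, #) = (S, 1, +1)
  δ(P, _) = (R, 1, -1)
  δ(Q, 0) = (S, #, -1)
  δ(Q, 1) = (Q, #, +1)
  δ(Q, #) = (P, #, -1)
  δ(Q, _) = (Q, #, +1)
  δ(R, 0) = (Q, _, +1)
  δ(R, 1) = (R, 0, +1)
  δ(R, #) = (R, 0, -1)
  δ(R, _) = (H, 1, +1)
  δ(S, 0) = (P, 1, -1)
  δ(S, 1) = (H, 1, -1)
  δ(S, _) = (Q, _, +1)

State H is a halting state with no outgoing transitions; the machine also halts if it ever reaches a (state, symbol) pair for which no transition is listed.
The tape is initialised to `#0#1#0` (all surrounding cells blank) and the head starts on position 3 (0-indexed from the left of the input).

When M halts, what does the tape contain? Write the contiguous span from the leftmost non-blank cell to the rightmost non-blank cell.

101#1#0

P | _#0#[1]#0   read 1 → write 0, move +1, go to R
R | _#0#0[#]0   read # → write 0, move -1, go to R
R | _#0#[0]00   read 0 → write _, move +1, go to Q
Q | _#0#_[0]0   read 0 → write #, move -1, go to S
S | _#0#[_]#0   read _ → write _, move +1, go to Q
Q | _#0#_[#]0   read # → write #, move -1, go to P
P | _#0#[_]#0   read _ → write 1, move -1, go to R
R | _#0[#]1#0   read # → write 0, move -1, go to R
R | _#[0]01#0   read 0 → write _, move +1, go to Q
Q | _#_[0]1#0   read 0 → write #, move -1, go to S
S | _#[_]#1#0   read _ → write _, move +1, go to Q
Q | _#_[#]1#0   read # → write #, move -1, go to P
P | _#[_]#1#0   read _ → write 1, move -1, go to R
R | _[#]1#1#0   read # → write 0, move -1, go to R
R | [_]01#1#0   read _ → write 1, move +1, go to H
H | 1[0]1#1#0
The non-blank tape span at halt is 101#1#0.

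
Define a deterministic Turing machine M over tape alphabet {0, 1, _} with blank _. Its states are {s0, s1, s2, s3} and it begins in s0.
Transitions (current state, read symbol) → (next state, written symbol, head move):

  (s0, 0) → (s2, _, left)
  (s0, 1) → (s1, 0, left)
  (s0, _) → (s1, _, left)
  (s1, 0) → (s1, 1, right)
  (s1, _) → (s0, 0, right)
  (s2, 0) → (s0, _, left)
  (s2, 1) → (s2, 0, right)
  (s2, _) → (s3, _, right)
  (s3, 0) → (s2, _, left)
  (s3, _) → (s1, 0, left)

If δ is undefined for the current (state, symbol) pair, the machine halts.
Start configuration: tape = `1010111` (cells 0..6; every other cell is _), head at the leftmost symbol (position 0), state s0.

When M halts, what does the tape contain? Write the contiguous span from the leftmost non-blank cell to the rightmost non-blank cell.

110__10111

state=s0 head=0 tape=___[1]010111   (s0,1)→(s1,0,left)
state=s1 head=-1 tape=__[_]0010111   (s1,_)→(s0,0,right)
state=s0 head=0 tape=__0[0]010111   (s0,0)→(s2,_,left)
state=s2 head=-1 tape=__[0]_010111   (s2,0)→(s0,_,left)
state=s0 head=-2 tape=_[_]__010111   (s0,_)→(s1,_,left)
state=s1 head=-3 tape=[_]___010111   (s1,_)→(s0,0,right)
state=s0 head=-2 tape=0[_]__010111   (s0,_)→(s1,_,left)
state=s1 head=-3 tape=[0]___010111   (s1,0)→(s1,1,right)
state=s1 head=-2 tape=1[_]__010111   (s1,_)→(s0,0,right)
state=s0 head=-1 tape=10[_]_010111   (s0,_)→(s1,_,left)
state=s1 head=-2 tape=1[0]__010111   (s1,0)→(s1,1,right)
state=s1 head=-1 tape=11[_]_010111   (s1,_)→(s0,0,right)
state=s0 head=0 tape=110[_]010111   (s0,_)→(s1,_,left)
state=s1 head=-1 tape=11[0]_010111   (s1,0)→(s1,1,right)
state=s1 head=0 tape=111[_]010111   (s1,_)→(s0,0,right)
state=s0 head=1 tape=1110[0]10111   (s0,0)→(s2,_,left)
state=s2 head=0 tape=111[0]_10111   (s2,0)→(s0,_,left)
state=s0 head=-1 tape=11[1]__10111   (s0,1)→(s1,0,left)
state=s1 head=-2 tape=1[1]0__10111
The non-blank tape span at halt is 110__10111.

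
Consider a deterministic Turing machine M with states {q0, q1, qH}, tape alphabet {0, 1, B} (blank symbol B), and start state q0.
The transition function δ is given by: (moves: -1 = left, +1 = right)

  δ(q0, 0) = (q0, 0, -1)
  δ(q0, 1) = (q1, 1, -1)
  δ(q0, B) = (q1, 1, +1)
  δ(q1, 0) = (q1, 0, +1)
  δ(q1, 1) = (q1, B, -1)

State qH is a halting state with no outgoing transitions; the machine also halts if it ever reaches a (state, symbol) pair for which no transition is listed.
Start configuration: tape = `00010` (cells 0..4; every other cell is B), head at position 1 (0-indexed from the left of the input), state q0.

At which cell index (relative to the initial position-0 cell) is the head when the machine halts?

3

state=q0 head=1 tape=B0[0]010   (q0,0)→(q0,0,-1)
state=q0 head=0 tape=B[0]0010   (q0,0)→(q0,0,-1)
state=q0 head=-1 tape=[B]00010   (q0,B)→(q1,1,+1)
state=q1 head=0 tape=1[0]0010   (q1,0)→(q1,0,+1)
state=q1 head=1 tape=10[0]010   (q1,0)→(q1,0,+1)
state=q1 head=2 tape=100[0]10   (q1,0)→(q1,0,+1)
state=q1 head=3 tape=1000[1]0   (q1,1)→(q1,B,-1)
state=q1 head=2 tape=100[0]B0   (q1,0)→(q1,0,+1)
state=q1 head=3 tape=1000[B]0
At halt the head is at cell 3.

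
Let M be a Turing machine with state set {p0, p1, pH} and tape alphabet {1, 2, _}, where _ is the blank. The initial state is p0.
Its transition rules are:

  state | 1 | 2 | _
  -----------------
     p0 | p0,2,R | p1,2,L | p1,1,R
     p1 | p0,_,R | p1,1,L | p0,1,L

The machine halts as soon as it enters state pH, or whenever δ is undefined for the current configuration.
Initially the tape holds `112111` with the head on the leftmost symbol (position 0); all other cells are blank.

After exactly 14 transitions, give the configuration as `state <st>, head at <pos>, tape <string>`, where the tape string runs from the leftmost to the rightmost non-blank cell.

p0 | __[1]12111   read 1 → write 2, move R, go to p0
p0 | __2[1]2111   read 1 → write 2, move R, go to p0
p0 | __22[2]111   read 2 → write 2, move L, go to p1
p1 | __2[2]2111   read 2 → write 1, move L, go to p1
p1 | __[2]12111   read 2 → write 1, move L, go to p1
p1 | _[_]112111   read _ → write 1, move L, go to p0
p0 | [_]1112111   read _ → write 1, move R, go to p1
p1 | 1[1]112111   read 1 → write _, move R, go to p0
p0 | 1_[1]12111   read 1 → write 2, move R, go to p0
p0 | 1_2[1]2111   read 1 → write 2, move R, go to p0
p0 | 1_22[2]111   read 2 → write 2, move L, go to p1
p1 | 1_2[2]2111   read 2 → write 1, move L, go to p1
p1 | 1_[2]12111   read 2 → write 1, move L, go to p1
p1 | 1[_]112111   read _ → write 1, move L, go to p0
p0 | [1]1112111
After 14 steps: state p0, head at -2, tape 11112111.

state p0, head at -2, tape 11112111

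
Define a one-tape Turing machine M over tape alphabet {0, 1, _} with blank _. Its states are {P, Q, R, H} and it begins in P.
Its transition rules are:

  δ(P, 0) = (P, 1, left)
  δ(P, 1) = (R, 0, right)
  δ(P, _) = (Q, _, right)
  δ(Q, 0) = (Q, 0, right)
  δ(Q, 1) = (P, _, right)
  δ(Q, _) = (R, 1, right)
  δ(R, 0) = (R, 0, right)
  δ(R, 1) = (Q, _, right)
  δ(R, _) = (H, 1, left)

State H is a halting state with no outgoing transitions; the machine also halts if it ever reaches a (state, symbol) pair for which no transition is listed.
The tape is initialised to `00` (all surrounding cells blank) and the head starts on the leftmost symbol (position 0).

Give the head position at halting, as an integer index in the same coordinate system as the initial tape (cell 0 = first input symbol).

3

state=P head=0 tape=_[0]0___   (P,0)→(P,1,left)
state=P head=-1 tape=[_]10___   (P,_)→(Q,_,right)
state=Q head=0 tape=_[1]0___   (Q,1)→(P,_,right)
state=P head=1 tape=__[0]___   (P,0)→(P,1,left)
state=P head=0 tape=_[_]1___   (P,_)→(Q,_,right)
state=Q head=1 tape=__[1]___   (Q,1)→(P,_,right)
state=P head=2 tape=___[_]__   (P,_)→(Q,_,right)
state=Q head=3 tape=____[_]_   (Q,_)→(R,1,right)
state=R head=4 tape=____1[_]   (R,_)→(H,1,left)
state=H head=3 tape=____[1]1
At halt the head is at cell 3.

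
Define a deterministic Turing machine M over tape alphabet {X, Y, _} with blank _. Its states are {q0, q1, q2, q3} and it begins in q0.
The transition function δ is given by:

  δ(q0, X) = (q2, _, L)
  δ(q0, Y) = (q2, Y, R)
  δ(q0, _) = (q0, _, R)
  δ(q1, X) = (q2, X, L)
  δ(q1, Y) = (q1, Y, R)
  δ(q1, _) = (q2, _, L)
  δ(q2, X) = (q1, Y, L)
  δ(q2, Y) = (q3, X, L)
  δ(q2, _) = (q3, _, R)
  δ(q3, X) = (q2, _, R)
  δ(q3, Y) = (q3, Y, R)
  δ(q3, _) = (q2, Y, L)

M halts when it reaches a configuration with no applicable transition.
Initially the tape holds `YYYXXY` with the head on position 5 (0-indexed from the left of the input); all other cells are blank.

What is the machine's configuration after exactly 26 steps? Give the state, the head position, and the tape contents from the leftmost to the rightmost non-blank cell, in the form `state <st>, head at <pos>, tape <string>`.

state q3, head at 5, tape YYY__YXYX

state=q0 head=5 tape=YYYXX[Y]___   (q0,Y)→(q2,Y,R)
state=q2 head=6 tape=YYYXXY[_]__   (q2,_)→(q3,_,R)
state=q3 head=7 tape=YYYXXY_[_]_   (q3,_)→(q2,Y,L)
state=q2 head=6 tape=YYYXXY[_]Y_   (q2,_)→(q3,_,R)
state=q3 head=7 tape=YYYXXY_[Y]_   (q3,Y)→(q3,Y,R)
state=q3 head=8 tape=YYYXXY_Y[_]   (q3,_)→(q2,Y,L)
state=q2 head=7 tape=YYYXXY_[Y]Y   (q2,Y)→(q3,X,L)
state=q3 head=6 tape=YYYXXY[_]XY   (q3,_)→(q2,Y,L)
state=q2 head=5 tape=YYYXX[Y]YXY   (q2,Y)→(q3,X,L)
state=q3 head=4 tape=YYYX[X]XYXY   (q3,X)→(q2,_,R)
state=q2 head=5 tape=YYYX_[X]YXY   (q2,X)→(q1,Y,L)
state=q1 head=4 tape=YYYX[_]YYXY   (q1,_)→(q2,_,L)
state=q2 head=3 tape=YYY[X]_YYXY   (q2,X)→(q1,Y,L)
state=q1 head=2 tape=YY[Y]Y_YYXY   (q1,Y)→(q1,Y,R)
state=q1 head=3 tape=YYY[Y]_YYXY   (q1,Y)→(q1,Y,R)
state=q1 head=4 tape=YYYY[_]YYXY   (q1,_)→(q2,_,L)
state=q2 head=3 tape=YYY[Y]_YYXY   (q2,Y)→(q3,X,L)
state=q3 head=2 tape=YY[Y]X_YYXY   (q3,Y)→(q3,Y,R)
state=q3 head=3 tape=YYY[X]_YYXY   (q3,X)→(q2,_,R)
state=q2 head=4 tape=YYY_[_]YYXY   (q2,_)→(q3,_,R)
state=q3 head=5 tape=YYY__[Y]YXY   (q3,Y)→(q3,Y,R)
state=q3 head=6 tape=YYY__Y[Y]XY   (q3,Y)→(q3,Y,R)
state=q3 head=7 tape=YYY__YY[X]Y   (q3,X)→(q2,_,R)
state=q2 head=8 tape=YYY__YY_[Y]   (q2,Y)→(q3,X,L)
state=q3 head=7 tape=YYY__YY[_]X   (q3,_)→(q2,Y,L)
state=q2 head=6 tape=YYY__Y[Y]YX   (q2,Y)→(q3,X,L)
state=q3 head=5 tape=YYY__[Y]XYX
After 26 steps: state q3, head at 5, tape YYY__YXYX.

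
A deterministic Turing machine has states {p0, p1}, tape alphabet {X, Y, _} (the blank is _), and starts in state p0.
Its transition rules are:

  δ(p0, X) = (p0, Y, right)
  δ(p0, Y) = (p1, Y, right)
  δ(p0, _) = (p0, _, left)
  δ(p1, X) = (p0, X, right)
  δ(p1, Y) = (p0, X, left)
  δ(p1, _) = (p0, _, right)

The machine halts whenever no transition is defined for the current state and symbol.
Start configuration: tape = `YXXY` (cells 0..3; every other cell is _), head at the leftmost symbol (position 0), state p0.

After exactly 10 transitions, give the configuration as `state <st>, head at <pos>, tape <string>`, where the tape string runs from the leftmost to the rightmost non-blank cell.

state=p0 head=0 tape=[Y]XXY__   (p0,Y)→(p1,Y,right)
state=p1 head=1 tape=Y[X]XY__   (p1,X)→(p0,X,right)
state=p0 head=2 tape=YX[X]Y__   (p0,X)→(p0,Y,right)
state=p0 head=3 tape=YXY[Y]__   (p0,Y)→(p1,Y,right)
state=p1 head=4 tape=YXYY[_]_   (p1,_)→(p0,_,right)
state=p0 head=5 tape=YXYY_[_]   (p0,_)→(p0,_,left)
state=p0 head=4 tape=YXYY[_]_   (p0,_)→(p0,_,left)
state=p0 head=3 tape=YXY[Y]__   (p0,Y)→(p1,Y,right)
state=p1 head=4 tape=YXYY[_]_   (p1,_)→(p0,_,right)
state=p0 head=5 tape=YXYY_[_]   (p0,_)→(p0,_,left)
state=p0 head=4 tape=YXYY[_]_
After 10 steps: state p0, head at 4, tape YXYY.

state p0, head at 4, tape YXYY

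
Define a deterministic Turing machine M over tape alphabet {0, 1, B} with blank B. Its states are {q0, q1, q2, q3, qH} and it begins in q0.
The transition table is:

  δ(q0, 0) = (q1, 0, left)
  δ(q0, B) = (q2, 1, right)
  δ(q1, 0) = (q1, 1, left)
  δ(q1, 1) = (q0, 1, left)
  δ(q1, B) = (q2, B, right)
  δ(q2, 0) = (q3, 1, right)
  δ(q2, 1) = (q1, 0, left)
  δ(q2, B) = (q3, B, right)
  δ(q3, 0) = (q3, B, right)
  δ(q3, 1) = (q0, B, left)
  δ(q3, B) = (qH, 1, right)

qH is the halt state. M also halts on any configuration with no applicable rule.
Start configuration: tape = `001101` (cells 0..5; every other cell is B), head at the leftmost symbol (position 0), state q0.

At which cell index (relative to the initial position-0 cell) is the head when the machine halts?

7

state=q0 head=0 tape=B[0]01101BB   (q0,0)→(q1,0,left)
state=q1 head=-1 tape=[B]001101BB   (q1,B)→(q2,B,right)
state=q2 head=0 tape=B[0]01101BB   (q2,0)→(q3,1,right)
state=q3 head=1 tape=B1[0]1101BB   (q3,0)→(q3,B,right)
state=q3 head=2 tape=B1B[1]101BB   (q3,1)→(q0,B,left)
state=q0 head=1 tape=B1[B]B101BB   (q0,B)→(q2,1,right)
state=q2 head=2 tape=B11[B]101BB   (q2,B)→(q3,B,right)
state=q3 head=3 tape=B11B[1]01BB   (q3,1)→(q0,B,left)
state=q0 head=2 tape=B11[B]B01BB   (q0,B)→(q2,1,right)
state=q2 head=3 tape=B111[B]01BB   (q2,B)→(q3,B,right)
state=q3 head=4 tape=B111B[0]1BB   (q3,0)→(q3,B,right)
state=q3 head=5 tape=B111BB[1]BB   (q3,1)→(q0,B,left)
state=q0 head=4 tape=B111B[B]BBB   (q0,B)→(q2,1,right)
state=q2 head=5 tape=B111B1[B]BB   (q2,B)→(q3,B,right)
state=q3 head=6 tape=B111B1B[B]B   (q3,B)→(qH,1,right)
state=qH head=7 tape=B111B1B1[B]
At halt the head is at cell 7.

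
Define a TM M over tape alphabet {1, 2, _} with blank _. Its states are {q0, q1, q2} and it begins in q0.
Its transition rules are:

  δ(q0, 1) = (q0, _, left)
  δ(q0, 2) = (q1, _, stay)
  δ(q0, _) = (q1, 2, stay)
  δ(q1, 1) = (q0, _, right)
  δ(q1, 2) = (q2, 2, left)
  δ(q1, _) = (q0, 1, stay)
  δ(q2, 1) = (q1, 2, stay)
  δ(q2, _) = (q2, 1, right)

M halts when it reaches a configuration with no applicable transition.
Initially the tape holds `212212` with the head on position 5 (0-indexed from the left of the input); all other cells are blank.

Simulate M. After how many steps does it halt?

17

q0 | __21221[2]   read 2 → write _, move stay, go to q1
q1 | __21221[_]   read _ → write 1, move stay, go to q0
q0 | __21221[1]   read 1 → write _, move left, go to q0
q0 | __2122[1]_   read 1 → write _, move left, go to q0
q0 | __212[2]__   read 2 → write _, move stay, go to q1
q1 | __212[_]__   read _ → write 1, move stay, go to q0
q0 | __212[1]__   read 1 → write _, move left, go to q0
q0 | __21[2]___   read 2 → write _, move stay, go to q1
q1 | __21[_]___   read _ → write 1, move stay, go to q0
q0 | __21[1]___   read 1 → write _, move left, go to q0
q0 | __2[1]____   read 1 → write _, move left, go to q0
q0 | __[2]_____   read 2 → write _, move stay, go to q1
q1 | __[_]_____   read _ → write 1, move stay, go to q0
q0 | __[1]_____   read 1 → write _, move left, go to q0
q0 | _[_]______   read _ → write 2, move stay, go to q1
q1 | _[2]______   read 2 → write 2, move left, go to q2
q2 | [_]2______   read _ → write 1, move right, go to q2
q2 | 1[2]______
M halts after 17 transitions.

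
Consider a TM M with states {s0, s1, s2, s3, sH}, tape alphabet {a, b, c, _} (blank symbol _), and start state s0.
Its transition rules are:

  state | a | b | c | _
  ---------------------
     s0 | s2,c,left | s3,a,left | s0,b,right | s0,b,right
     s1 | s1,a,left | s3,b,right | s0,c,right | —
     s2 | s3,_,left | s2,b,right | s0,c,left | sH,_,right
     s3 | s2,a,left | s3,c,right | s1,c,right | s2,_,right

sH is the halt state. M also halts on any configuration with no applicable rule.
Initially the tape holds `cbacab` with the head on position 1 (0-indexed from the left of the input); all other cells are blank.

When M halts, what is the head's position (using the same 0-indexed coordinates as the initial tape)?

0

state=s0 head=1 tape=__c[b]acab   (s0,b)→(s3,a,left)
state=s3 head=0 tape=__[c]aacab   (s3,c)→(s1,c,right)
state=s1 head=1 tape=__c[a]acab   (s1,a)→(s1,a,left)
state=s1 head=0 tape=__[c]aacab   (s1,c)→(s0,c,right)
state=s0 head=1 tape=__c[a]acab   (s0,a)→(s2,c,left)
state=s2 head=0 tape=__[c]cacab   (s2,c)→(s0,c,left)
state=s0 head=-1 tape=_[_]ccacab   (s0,_)→(s0,b,right)
state=s0 head=0 tape=_b[c]cacab   (s0,c)→(s0,b,right)
state=s0 head=1 tape=_bb[c]acab   (s0,c)→(s0,b,right)
state=s0 head=2 tape=_bbb[a]cab   (s0,a)→(s2,c,left)
state=s2 head=1 tape=_bb[b]ccab   (s2,b)→(s2,b,right)
state=s2 head=2 tape=_bbb[c]cab   (s2,c)→(s0,c,left)
state=s0 head=1 tape=_bb[b]ccab   (s0,b)→(s3,a,left)
state=s3 head=0 tape=_b[b]accab   (s3,b)→(s3,c,right)
state=s3 head=1 tape=_bc[a]ccab   (s3,a)→(s2,a,left)
state=s2 head=0 tape=_b[c]accab   (s2,c)→(s0,c,left)
state=s0 head=-1 tape=_[b]caccab   (s0,b)→(s3,a,left)
state=s3 head=-2 tape=[_]acaccab   (s3,_)→(s2,_,right)
state=s2 head=-1 tape=_[a]caccab   (s2,a)→(s3,_,left)
state=s3 head=-2 tape=[_]_caccab   (s3,_)→(s2,_,right)
state=s2 head=-1 tape=_[_]caccab   (s2,_)→(sH,_,right)
state=sH head=0 tape=__[c]accab
At halt the head is at cell 0.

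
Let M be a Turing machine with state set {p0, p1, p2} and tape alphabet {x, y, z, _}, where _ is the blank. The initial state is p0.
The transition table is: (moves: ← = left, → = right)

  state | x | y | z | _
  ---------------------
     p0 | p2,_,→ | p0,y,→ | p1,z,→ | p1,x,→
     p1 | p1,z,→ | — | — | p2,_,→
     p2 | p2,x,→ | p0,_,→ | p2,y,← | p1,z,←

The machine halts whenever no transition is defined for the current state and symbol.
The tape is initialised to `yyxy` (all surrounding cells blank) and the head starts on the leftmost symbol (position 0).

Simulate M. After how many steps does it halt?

p0 | [y]yxy___   read y → write y, move →, go to p0
p0 | y[y]xy___   read y → write y, move →, go to p0
p0 | yy[x]y___   read x → write _, move →, go to p2
p2 | yy_[y]___   read y → write _, move →, go to p0
p0 | yy__[_]__   read _ → write x, move →, go to p1
p1 | yy__x[_]_   read _ → write _, move →, go to p2
p2 | yy__x_[_]   read _ → write z, move ←, go to p1
p1 | yy__x[_]z   read _ → write _, move →, go to p2
p2 | yy__x_[z]   read z → write y, move ←, go to p2
p2 | yy__x[_]y   read _ → write z, move ←, go to p1
p1 | yy__[x]zy   read x → write z, move →, go to p1
p1 | yy__z[z]y
M halts after 11 transitions.

11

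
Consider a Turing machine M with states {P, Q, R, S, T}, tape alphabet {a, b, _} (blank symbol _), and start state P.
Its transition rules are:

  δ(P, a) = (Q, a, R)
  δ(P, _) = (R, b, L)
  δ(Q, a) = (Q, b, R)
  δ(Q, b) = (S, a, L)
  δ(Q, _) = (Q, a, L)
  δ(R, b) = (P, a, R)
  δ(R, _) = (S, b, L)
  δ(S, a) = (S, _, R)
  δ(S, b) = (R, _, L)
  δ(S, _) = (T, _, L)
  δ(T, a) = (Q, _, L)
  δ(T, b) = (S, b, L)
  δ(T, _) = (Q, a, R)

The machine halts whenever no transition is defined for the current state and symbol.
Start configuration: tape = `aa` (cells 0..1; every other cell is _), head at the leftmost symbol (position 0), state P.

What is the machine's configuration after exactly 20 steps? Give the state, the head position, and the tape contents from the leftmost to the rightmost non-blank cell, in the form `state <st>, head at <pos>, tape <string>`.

state Q, head at 0, tape bab_aa

P | _[a]a___   read a → write a, move R, go to Q
Q | _a[a]___   read a → write b, move R, go to Q
Q | _ab[_]__   read _ → write a, move L, go to Q
Q | _a[b]a__   read b → write a, move L, go to S
S | _[a]aa__   read a → write _, move R, go to S
S | __[a]a__   read a → write _, move R, go to S
S | ___[a]__   read a → write _, move R, go to S
S | ____[_]_   read _ → write _, move L, go to T
T | ___[_]__   read _ → write a, move R, go to Q
Q | ___a[_]_   read _ → write a, move L, go to Q
Q | ___[a]a_   read a → write b, move R, go to Q
Q | ___b[a]_   read a → write b, move R, go to Q
Q | ___bb[_]   read _ → write a, move L, go to Q
Q | ___b[b]a   read b → write a, move L, go to S
S | ___[b]aa   read b → write _, move L, go to R
R | __[_]_aa   read _ → write b, move L, go to S
S | _[_]b_aa   read _ → write _, move L, go to T
T | [_]_b_aa   read _ → write a, move R, go to Q
Q | a[_]b_aa   read _ → write a, move L, go to Q
Q | [a]ab_aa   read a → write b, move R, go to Q
Q | b[a]b_aa
After 20 steps: state Q, head at 0, tape bab_aa.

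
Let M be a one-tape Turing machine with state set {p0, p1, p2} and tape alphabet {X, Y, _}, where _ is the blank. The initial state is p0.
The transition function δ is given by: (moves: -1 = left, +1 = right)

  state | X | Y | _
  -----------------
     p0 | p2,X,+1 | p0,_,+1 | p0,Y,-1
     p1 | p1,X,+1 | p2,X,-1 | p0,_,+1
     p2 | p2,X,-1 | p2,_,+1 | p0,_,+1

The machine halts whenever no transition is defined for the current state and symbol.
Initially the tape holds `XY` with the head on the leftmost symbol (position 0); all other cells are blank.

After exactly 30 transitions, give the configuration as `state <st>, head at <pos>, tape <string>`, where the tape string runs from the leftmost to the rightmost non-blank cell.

state p0, head at 0, tape XYYYYYYY

p0 | [X]Y______   read X → write X, move +1, go to p2
p2 | X[Y]______   read Y → write _, move +1, go to p2
p2 | X_[_]_____   read _ → write _, move +1, go to p0
p0 | X__[_]____   read _ → write Y, move -1, go to p0
p0 | X_[_]Y____   read _ → write Y, move -1, go to p0
p0 | X[_]YY____   read _ → write Y, move -1, go to p0
p0 | [X]YYY____   read X → write X, move +1, go to p2
p2 | X[Y]YY____   read Y → write _, move +1, go to p2
p2 | X_[Y]Y____   read Y → write _, move +1, go to p2
p2 | X__[Y]____   read Y → write _, move +1, go to p2
p2 | X___[_]___   read _ → write _, move +1, go to p0
p0 | X____[_]__   read _ → write Y, move -1, go to p0
p0 | X___[_]Y__   read _ → write Y, move -1, go to p0
p0 | X__[_]YY__   read _ → write Y, move -1, go to p0
p0 | X_[_]YYY__   read _ → write Y, move -1, go to p0
p0 | X[_]YYYY__   read _ → write Y, move -1, go to p0
p0 | [X]YYYYY__   read X → write X, move +1, go to p2
p2 | X[Y]YYYY__   read Y → write _, move +1, go to p2
p2 | X_[Y]YYY__   read Y → write _, move +1, go to p2
p2 | X__[Y]YY__   read Y → write _, move +1, go to p2
p2 | X___[Y]Y__   read Y → write _, move +1, go to p2
p2 | X____[Y]__   read Y → write _, move +1, go to p2
p2 | X_____[_]_   read _ → write _, move +1, go to p0
p0 | X______[_]   read _ → write Y, move -1, go to p0
p0 | X_____[_]Y   read _ → write Y, move -1, go to p0
p0 | X____[_]YY   read _ → write Y, move -1, go to p0
p0 | X___[_]YYY   read _ → write Y, move -1, go to p0
p0 | X__[_]YYYY   read _ → write Y, move -1, go to p0
p0 | X_[_]YYYYY   read _ → write Y, move -1, go to p0
p0 | X[_]YYYYYY   read _ → write Y, move -1, go to p0
p0 | [X]YYYYYYY
After 30 steps: state p0, head at 0, tape XYYYYYYY.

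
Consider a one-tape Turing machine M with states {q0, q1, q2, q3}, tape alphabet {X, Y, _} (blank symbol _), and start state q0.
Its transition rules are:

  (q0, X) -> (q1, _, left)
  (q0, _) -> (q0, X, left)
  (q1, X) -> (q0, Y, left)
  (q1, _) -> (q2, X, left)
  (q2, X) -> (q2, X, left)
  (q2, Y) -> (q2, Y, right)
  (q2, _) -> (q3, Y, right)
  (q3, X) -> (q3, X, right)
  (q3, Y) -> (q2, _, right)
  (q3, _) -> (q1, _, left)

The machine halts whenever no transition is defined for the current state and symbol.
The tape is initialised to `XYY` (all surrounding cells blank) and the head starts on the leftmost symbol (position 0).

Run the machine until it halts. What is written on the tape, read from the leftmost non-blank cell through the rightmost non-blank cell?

state=q0 head=0 tape=__[X]YY   (q0,X)→(q1,_,left)
state=q1 head=-1 tape=_[_]_YY   (q1,_)→(q2,X,left)
state=q2 head=-2 tape=[_]X_YY   (q2,_)→(q3,Y,right)
state=q3 head=-1 tape=Y[X]_YY   (q3,X)→(q3,X,right)
state=q3 head=0 tape=YX[_]YY   (q3,_)→(q1,_,left)
state=q1 head=-1 tape=Y[X]_YY   (q1,X)→(q0,Y,left)
state=q0 head=-2 tape=[Y]Y_YY
The non-blank tape span at halt is YY_YY.

YY_YY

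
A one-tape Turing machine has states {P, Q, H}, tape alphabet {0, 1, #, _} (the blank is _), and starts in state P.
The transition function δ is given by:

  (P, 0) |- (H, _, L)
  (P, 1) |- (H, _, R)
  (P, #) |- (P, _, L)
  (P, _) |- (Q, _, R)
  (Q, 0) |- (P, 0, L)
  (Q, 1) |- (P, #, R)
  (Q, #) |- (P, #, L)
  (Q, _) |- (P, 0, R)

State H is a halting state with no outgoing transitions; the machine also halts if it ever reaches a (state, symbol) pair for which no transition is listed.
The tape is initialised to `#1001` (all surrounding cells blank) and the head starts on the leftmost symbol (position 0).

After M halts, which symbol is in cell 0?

0

state=P head=0 tape=_[#]1001   (P,#)→(P,_,L)
state=P head=-1 tape=[_]_1001   (P,_)→(Q,_,R)
state=Q head=0 tape=_[_]1001   (Q,_)→(P,0,R)
state=P head=1 tape=_0[1]001   (P,1)→(H,_,R)
state=H head=2 tape=_0_[0]01
Cell 0 holds 0 when M halts.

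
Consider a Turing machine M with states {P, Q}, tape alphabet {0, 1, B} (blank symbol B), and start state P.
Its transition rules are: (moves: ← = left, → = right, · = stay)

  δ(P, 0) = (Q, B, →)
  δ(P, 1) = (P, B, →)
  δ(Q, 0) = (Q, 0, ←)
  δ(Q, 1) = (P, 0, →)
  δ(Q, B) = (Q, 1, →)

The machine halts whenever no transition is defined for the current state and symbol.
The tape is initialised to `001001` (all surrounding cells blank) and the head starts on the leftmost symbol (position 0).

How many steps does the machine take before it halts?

P | [0]01001B   read 0 → write B, move →, go to Q
Q | B[0]1001B   read 0 → write 0, move ←, go to Q
Q | [B]01001B   read B → write 1, move →, go to Q
Q | 1[0]1001B   read 0 → write 0, move ←, go to Q
Q | [1]01001B   read 1 → write 0, move →, go to P
P | 0[0]1001B   read 0 → write B, move →, go to Q
Q | 0B[1]001B   read 1 → write 0, move →, go to P
P | 0B0[0]01B   read 0 → write B, move →, go to Q
Q | 0B0B[0]1B   read 0 → write 0, move ←, go to Q
Q | 0B0[B]01B   read B → write 1, move →, go to Q
Q | 0B01[0]1B   read 0 → write 0, move ←, go to Q
Q | 0B0[1]01B   read 1 → write 0, move →, go to P
P | 0B00[0]1B   read 0 → write B, move →, go to Q
Q | 0B00B[1]B   read 1 → write 0, move →, go to P
P | 0B00B0[B]
M halts after 14 transitions.

14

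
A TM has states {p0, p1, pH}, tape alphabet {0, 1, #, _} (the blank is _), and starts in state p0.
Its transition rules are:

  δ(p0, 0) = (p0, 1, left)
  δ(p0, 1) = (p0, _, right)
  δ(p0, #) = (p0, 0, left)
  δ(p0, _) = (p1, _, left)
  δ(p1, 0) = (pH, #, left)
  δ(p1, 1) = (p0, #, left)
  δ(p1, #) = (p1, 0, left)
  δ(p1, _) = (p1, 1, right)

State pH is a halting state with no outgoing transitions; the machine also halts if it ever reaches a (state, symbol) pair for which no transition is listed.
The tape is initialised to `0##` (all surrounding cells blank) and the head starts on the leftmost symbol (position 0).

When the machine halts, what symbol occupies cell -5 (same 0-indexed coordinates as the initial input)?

1

p0 | _____[0]##   read 0 → write 1, move left, go to p0
p0 | ____[_]1##   read _ → write _, move left, go to p1
p1 | ___[_]_1##   read _ → write 1, move right, go to p1
p1 | ___1[_]1##   read _ → write 1, move right, go to p1
p1 | ___11[1]##   read 1 → write #, move left, go to p0
p0 | ___1[1]###   read 1 → write _, move right, go to p0
p0 | ___1_[#]##   read # → write 0, move left, go to p0
p0 | ___1[_]0##   read _ → write _, move left, go to p1
p1 | ___[1]_0##   read 1 → write #, move left, go to p0
p0 | __[_]#_0##   read _ → write _, move left, go to p1
p1 | _[_]_#_0##   read _ → write 1, move right, go to p1
p1 | _1[_]#_0##   read _ → write 1, move right, go to p1
p1 | _11[#]_0##   read # → write 0, move left, go to p1
p1 | _1[1]0_0##   read 1 → write #, move left, go to p0
p0 | _[1]#0_0##   read 1 → write _, move right, go to p0
p0 | __[#]0_0##   read # → write 0, move left, go to p0
p0 | _[_]00_0##   read _ → write _, move left, go to p1
p1 | [_]_00_0##   read _ → write 1, move right, go to p1
p1 | 1[_]00_0##   read _ → write 1, move right, go to p1
p1 | 11[0]0_0##   read 0 → write #, move left, go to pH
pH | 1[1]#0_0##
Cell -5 holds 1 when M halts.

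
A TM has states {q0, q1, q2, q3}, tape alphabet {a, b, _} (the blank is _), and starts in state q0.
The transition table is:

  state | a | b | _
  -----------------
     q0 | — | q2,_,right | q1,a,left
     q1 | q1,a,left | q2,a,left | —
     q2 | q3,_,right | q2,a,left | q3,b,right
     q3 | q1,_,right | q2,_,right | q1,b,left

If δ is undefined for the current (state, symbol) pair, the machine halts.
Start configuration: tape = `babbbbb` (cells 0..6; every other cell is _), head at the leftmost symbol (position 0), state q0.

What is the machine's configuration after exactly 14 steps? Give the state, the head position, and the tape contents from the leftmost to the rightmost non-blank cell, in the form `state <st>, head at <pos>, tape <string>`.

state=q0 head=0 tape=[b]abbbbb   (q0,b)→(q2,_,right)
state=q2 head=1 tape=_[a]bbbbb   (q2,a)→(q3,_,right)
state=q3 head=2 tape=__[b]bbbb   (q3,b)→(q2,_,right)
state=q2 head=3 tape=___[b]bbb   (q2,b)→(q2,a,left)
state=q2 head=2 tape=__[_]abbb   (q2,_)→(q3,b,right)
state=q3 head=3 tape=__b[a]bbb   (q3,a)→(q1,_,right)
state=q1 head=4 tape=__b_[b]bb   (q1,b)→(q2,a,left)
state=q2 head=3 tape=__b[_]abb   (q2,_)→(q3,b,right)
state=q3 head=4 tape=__bb[a]bb   (q3,a)→(q1,_,right)
state=q1 head=5 tape=__bb_[b]b   (q1,b)→(q2,a,left)
state=q2 head=4 tape=__bb[_]ab   (q2,_)→(q3,b,right)
state=q3 head=5 tape=__bbb[a]b   (q3,a)→(q1,_,right)
state=q1 head=6 tape=__bbb_[b]   (q1,b)→(q2,a,left)
state=q2 head=5 tape=__bbb[_]a   (q2,_)→(q3,b,right)
state=q3 head=6 tape=__bbbb[a]
After 14 steps: state q3, head at 6, tape bbbba.

state q3, head at 6, tape bbbba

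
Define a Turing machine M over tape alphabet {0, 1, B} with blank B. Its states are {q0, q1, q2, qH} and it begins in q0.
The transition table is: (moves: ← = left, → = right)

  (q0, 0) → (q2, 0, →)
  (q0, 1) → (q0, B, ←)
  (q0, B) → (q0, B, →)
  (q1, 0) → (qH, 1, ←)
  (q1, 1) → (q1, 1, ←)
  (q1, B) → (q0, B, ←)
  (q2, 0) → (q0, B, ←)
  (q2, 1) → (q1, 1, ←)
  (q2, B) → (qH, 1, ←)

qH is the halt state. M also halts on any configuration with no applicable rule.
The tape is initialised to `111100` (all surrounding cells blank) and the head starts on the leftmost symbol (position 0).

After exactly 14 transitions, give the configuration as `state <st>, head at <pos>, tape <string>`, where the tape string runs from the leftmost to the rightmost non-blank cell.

q0 | B[1]11100   read 1 → write B, move ←, go to q0
q0 | [B]B11100   read B → write B, move →, go to q0
q0 | B[B]11100   read B → write B, move →, go to q0
q0 | BB[1]1100   read 1 → write B, move ←, go to q0
q0 | B[B]B1100   read B → write B, move →, go to q0
q0 | BB[B]1100   read B → write B, move →, go to q0
q0 | BBB[1]100   read 1 → write B, move ←, go to q0
q0 | BB[B]B100   read B → write B, move →, go to q0
q0 | BBB[B]100   read B → write B, move →, go to q0
q0 | BBBB[1]00   read 1 → write B, move ←, go to q0
q0 | BBB[B]B00   read B → write B, move →, go to q0
q0 | BBBB[B]00   read B → write B, move →, go to q0
q0 | BBBBB[0]0   read 0 → write 0, move →, go to q2
q2 | BBBBB0[0]   read 0 → write B, move ←, go to q0
q0 | BBBBB[0]B
After 14 steps: state q0, head at 4, tape 0.

state q0, head at 4, tape 0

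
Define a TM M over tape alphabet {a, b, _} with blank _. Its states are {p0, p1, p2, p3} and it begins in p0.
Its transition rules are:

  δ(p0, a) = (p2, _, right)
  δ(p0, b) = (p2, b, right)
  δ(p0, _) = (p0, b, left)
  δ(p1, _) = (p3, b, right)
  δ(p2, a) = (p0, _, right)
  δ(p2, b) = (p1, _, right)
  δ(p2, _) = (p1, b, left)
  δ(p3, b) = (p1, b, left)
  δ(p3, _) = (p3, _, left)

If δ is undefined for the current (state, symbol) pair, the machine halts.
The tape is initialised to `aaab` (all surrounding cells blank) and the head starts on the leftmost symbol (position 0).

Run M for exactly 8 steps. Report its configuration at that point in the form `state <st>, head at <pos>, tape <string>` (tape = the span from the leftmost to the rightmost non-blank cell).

state p3, head at 4, tape bb

state=p0 head=0 tape=[a]aab__   (p0,a)→(p2,_,right)
state=p2 head=1 tape=_[a]ab__   (p2,a)→(p0,_,right)
state=p0 head=2 tape=__[a]b__   (p0,a)→(p2,_,right)
state=p2 head=3 tape=___[b]__   (p2,b)→(p1,_,right)
state=p1 head=4 tape=____[_]_   (p1,_)→(p3,b,right)
state=p3 head=5 tape=____b[_]   (p3,_)→(p3,_,left)
state=p3 head=4 tape=____[b]_   (p3,b)→(p1,b,left)
state=p1 head=3 tape=___[_]b_   (p1,_)→(p3,b,right)
state=p3 head=4 tape=___b[b]_
After 8 steps: state p3, head at 4, tape bb.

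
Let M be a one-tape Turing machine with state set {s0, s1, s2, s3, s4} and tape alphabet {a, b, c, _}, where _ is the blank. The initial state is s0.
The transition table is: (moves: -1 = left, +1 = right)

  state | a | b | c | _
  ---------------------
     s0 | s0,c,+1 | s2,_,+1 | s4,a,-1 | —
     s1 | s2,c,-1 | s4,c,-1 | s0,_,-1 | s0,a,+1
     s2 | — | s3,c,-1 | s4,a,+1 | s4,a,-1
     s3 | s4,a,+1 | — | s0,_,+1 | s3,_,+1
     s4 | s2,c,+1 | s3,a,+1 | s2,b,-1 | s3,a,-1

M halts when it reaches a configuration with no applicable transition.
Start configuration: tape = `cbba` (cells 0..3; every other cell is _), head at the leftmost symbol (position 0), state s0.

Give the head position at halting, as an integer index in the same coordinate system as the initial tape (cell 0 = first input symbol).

1

s0 | __[c]bba   read c → write a, move -1, go to s4
s4 | _[_]abba   read _ → write a, move -1, go to s3
s3 | [_]aabba   read _ → write _, move +1, go to s3
s3 | _[a]abba   read a → write a, move +1, go to s4
s4 | _a[a]bba   read a → write c, move +1, go to s2
s2 | _ac[b]ba   read b → write c, move -1, go to s3
s3 | _a[c]cba   read c → write _, move +1, go to s0
s0 | _a_[c]ba   read c → write a, move -1, go to s4
s4 | _a[_]aba   read _ → write a, move -1, go to s3
s3 | _[a]aaba   read a → write a, move +1, go to s4
s4 | _a[a]aba   read a → write c, move +1, go to s2
s2 | _ac[a]ba
At halt the head is at cell 1.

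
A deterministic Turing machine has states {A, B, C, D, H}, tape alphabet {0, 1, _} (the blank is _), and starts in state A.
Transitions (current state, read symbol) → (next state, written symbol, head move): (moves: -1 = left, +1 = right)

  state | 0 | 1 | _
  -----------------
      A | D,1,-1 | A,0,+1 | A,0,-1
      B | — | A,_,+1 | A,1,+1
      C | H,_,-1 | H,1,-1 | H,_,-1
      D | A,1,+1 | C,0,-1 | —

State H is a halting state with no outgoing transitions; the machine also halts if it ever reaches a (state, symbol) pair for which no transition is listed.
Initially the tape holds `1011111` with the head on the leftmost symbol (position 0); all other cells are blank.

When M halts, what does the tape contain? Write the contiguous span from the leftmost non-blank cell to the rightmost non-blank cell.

state=A head=0 tape=[1]011111__   (A,1)→(A,0,+1)
state=A head=1 tape=0[0]11111__   (A,0)→(D,1,-1)
state=D head=0 tape=[0]111111__   (D,0)→(A,1,+1)
state=A head=1 tape=1[1]11111__   (A,1)→(A,0,+1)
state=A head=2 tape=10[1]1111__   (A,1)→(A,0,+1)
state=A head=3 tape=100[1]111__   (A,1)→(A,0,+1)
state=A head=4 tape=1000[1]11__   (A,1)→(A,0,+1)
state=A head=5 tape=10000[1]1__   (A,1)→(A,0,+1)
state=A head=6 tape=100000[1]__   (A,1)→(A,0,+1)
state=A head=7 tape=1000000[_]_   (A,_)→(A,0,-1)
state=A head=6 tape=100000[0]0_   (A,0)→(D,1,-1)
state=D head=5 tape=10000[0]10_   (D,0)→(A,1,+1)
state=A head=6 tape=100001[1]0_   (A,1)→(A,0,+1)
state=A head=7 tape=1000010[0]_   (A,0)→(D,1,-1)
state=D head=6 tape=100001[0]1_   (D,0)→(A,1,+1)
state=A head=7 tape=1000011[1]_   (A,1)→(A,0,+1)
state=A head=8 tape=10000110[_]   (A,_)→(A,0,-1)
state=A head=7 tape=1000011[0]0   (A,0)→(D,1,-1)
state=D head=6 tape=100001[1]10   (D,1)→(C,0,-1)
state=C head=5 tape=10000[1]010   (C,1)→(H,1,-1)
state=H head=4 tape=1000[0]1010
The non-blank tape span at halt is 100001010.

100001010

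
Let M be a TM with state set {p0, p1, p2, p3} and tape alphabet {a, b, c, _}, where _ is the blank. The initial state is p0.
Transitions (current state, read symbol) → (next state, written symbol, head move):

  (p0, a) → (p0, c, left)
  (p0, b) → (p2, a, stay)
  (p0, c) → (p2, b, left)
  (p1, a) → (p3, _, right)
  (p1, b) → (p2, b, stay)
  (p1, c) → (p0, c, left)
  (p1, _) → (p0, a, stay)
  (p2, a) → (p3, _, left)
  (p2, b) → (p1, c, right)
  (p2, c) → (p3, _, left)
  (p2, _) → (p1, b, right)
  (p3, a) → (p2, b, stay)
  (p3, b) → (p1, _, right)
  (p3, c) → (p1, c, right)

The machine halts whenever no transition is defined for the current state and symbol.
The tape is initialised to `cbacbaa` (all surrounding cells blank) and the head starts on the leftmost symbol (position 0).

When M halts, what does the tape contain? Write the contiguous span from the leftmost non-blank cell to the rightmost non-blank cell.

state=p0 head=0 tape=_[c]bacbaa_   (p0,c)→(p2,b,left)
state=p2 head=-1 tape=[_]bbacbaa_   (p2,_)→(p1,b,right)
state=p1 head=0 tape=b[b]bacbaa_   (p1,b)→(p2,b,stay)
state=p2 head=0 tape=b[b]bacbaa_   (p2,b)→(p1,c,right)
state=p1 head=1 tape=bc[b]acbaa_   (p1,b)→(p2,b,stay)
state=p2 head=1 tape=bc[b]acbaa_   (p2,b)→(p1,c,right)
state=p1 head=2 tape=bcc[a]cbaa_   (p1,a)→(p3,_,right)
state=p3 head=3 tape=bcc_[c]baa_   (p3,c)→(p1,c,right)
state=p1 head=4 tape=bcc_c[b]aa_   (p1,b)→(p2,b,stay)
state=p2 head=4 tape=bcc_c[b]aa_   (p2,b)→(p1,c,right)
state=p1 head=5 tape=bcc_cc[a]a_   (p1,a)→(p3,_,right)
state=p3 head=6 tape=bcc_cc_[a]_   (p3,a)→(p2,b,stay)
state=p2 head=6 tape=bcc_cc_[b]_   (p2,b)→(p1,c,right)
state=p1 head=7 tape=bcc_cc_c[_]   (p1,_)→(p0,a,stay)
state=p0 head=7 tape=bcc_cc_c[a]   (p0,a)→(p0,c,left)
state=p0 head=6 tape=bcc_cc_[c]c   (p0,c)→(p2,b,left)
state=p2 head=5 tape=bcc_cc[_]bc   (p2,_)→(p1,b,right)
state=p1 head=6 tape=bcc_ccb[b]c   (p1,b)→(p2,b,stay)
state=p2 head=6 tape=bcc_ccb[b]c   (p2,b)→(p1,c,right)
state=p1 head=7 tape=bcc_ccbc[c]   (p1,c)→(p0,c,left)
state=p0 head=6 tape=bcc_ccb[c]c   (p0,c)→(p2,b,left)
state=p2 head=5 tape=bcc_cc[b]bc   (p2,b)→(p1,c,right)
state=p1 head=6 tape=bcc_ccc[b]c   (p1,b)→(p2,b,stay)
state=p2 head=6 tape=bcc_ccc[b]c   (p2,b)→(p1,c,right)
state=p1 head=7 tape=bcc_cccc[c]   (p1,c)→(p0,c,left)
state=p0 head=6 tape=bcc_ccc[c]c   (p0,c)→(p2,b,left)
state=p2 head=5 tape=bcc_cc[c]bc   (p2,c)→(p3,_,left)
state=p3 head=4 tape=bcc_c[c]_bc   (p3,c)→(p1,c,right)
state=p1 head=5 tape=bcc_cc[_]bc   (p1,_)→(p0,a,stay)
state=p0 head=5 tape=bcc_cc[a]bc   (p0,a)→(p0,c,left)
state=p0 head=4 tape=bcc_c[c]cbc   (p0,c)→(p2,b,left)
state=p2 head=3 tape=bcc_[c]bcbc   (p2,c)→(p3,_,left)
state=p3 head=2 tape=bcc[_]_bcbc
The non-blank tape span at halt is bcc__bcbc.

bcc__bcbc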